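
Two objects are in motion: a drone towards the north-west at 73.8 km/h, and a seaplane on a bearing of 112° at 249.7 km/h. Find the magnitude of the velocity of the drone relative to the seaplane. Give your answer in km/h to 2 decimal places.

318.94 km/h

Taking east as x and north as y: drone velocity = (-52.184, 52.184) km/h; seaplane velocity = (231.518, -93.539) km/h.
Velocity of drone relative to seaplane = (-52.184, 52.184) − (231.518, -93.539) = (-283.702, 145.724) km/h.
Magnitude = |(-283.702, 145.724)| = 318.939 km/h.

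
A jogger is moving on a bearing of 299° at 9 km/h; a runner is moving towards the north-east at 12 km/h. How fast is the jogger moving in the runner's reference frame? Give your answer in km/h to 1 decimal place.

Taking east as x and north as y: jogger velocity = (-7.872, 4.363) km/h; runner velocity = (8.485, 8.485) km/h.
Velocity of jogger relative to runner = (-7.872, 4.363) − (8.485, 8.485) = (-16.357, -4.122) km/h.
Magnitude = |(-16.357, -4.122)| = 16.868 km/h.

16.9 km/h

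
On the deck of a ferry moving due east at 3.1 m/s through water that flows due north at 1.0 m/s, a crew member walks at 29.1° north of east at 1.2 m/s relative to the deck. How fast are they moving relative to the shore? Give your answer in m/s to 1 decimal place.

4.4 m/s

In east/north components (m/s): crew member relative to ferry = (1.049, 0.584); ferry relative to water = (3.100, 0.000); water relative to ground = (0.000, 1.000).
Sum = (4.149, 1.584) m/s.
Speed = |(4.149, 1.584)| = 4.441 m/s.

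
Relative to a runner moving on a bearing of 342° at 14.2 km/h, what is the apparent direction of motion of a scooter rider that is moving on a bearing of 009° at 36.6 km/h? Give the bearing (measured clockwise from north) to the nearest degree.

Taking east as x and north as y: scooter rider velocity = (5.726, 36.149) km/h; runner velocity = (-4.388, 13.505) km/h.
Velocity of scooter rider relative to runner = (5.726, 36.149) − (-4.388, 13.505) = (10.114, 22.644) km/h.
Bearing = atan2(10.11, 22.64) = 24.07° clockwise from north.

024°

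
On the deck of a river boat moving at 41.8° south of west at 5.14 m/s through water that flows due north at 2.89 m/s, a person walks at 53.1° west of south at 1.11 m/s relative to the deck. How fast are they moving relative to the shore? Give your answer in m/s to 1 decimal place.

In east/north components (m/s): person relative to river boat = (-0.888, -0.666); river boat relative to water = (-3.832, -3.426); water relative to ground = (0.000, 2.890).
Sum = (-4.719, -1.202) m/s.
Speed = |(-4.719, -1.202)| = 4.870 m/s.

4.9 m/s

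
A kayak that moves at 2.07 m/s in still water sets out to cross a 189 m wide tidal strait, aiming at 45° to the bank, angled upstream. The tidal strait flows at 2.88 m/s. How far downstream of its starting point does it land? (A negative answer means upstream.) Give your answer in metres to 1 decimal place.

Perpendicular speed = 1.464 m/s; crossing time = 189 / 1.464 = 129.124 s.
Net downstream speed = 1.416 m/s.
Drift = 1.416 × 129.124 = 182.877 m (downstream).

182.9 m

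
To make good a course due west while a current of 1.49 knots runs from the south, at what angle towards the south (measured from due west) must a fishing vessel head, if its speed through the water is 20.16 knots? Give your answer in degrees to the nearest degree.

4°

The current pushes perpendicular to the desired track; the heading must have a component into the current equal to 1.49 knots: 20.16 sin θ = 1.49.
sin θ = 0.0739, so θ = 4.239°.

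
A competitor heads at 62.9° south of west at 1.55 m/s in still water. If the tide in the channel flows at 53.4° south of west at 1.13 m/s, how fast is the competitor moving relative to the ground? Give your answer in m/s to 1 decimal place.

Taking east as x and north as y: velocity relative to the water = (-0.706, -1.380) m/s; the water relative to ground = (-0.674, -0.907) m/s.
Velocity relative to ground = (-0.706, -1.380) + (-0.674, -0.907) = (-1.380, -2.287) m/s.
Speed = |(-1.380, -2.287)| = 2.671 m/s.

2.7 m/s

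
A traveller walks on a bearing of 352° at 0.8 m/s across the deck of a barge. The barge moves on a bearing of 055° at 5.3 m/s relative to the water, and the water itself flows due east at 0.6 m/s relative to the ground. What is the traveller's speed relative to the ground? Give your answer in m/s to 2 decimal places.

6.17 m/s

In east/north components (m/s): traveller relative to barge = (-0.111, 0.792); barge relative to water = (4.342, 3.040); water relative to ground = (0.600, 0.000).
Sum = (4.830, 3.832) m/s.
Speed = |(4.830, 3.832)| = 6.166 m/s.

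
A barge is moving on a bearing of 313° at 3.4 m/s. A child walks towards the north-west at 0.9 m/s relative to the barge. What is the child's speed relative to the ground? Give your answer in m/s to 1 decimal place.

4.3 m/s

Taking east as x and north as y: barge velocity = (-2.487, 2.319) m/s; child velocity relative to barge = (-0.636, 0.636) m/s.
Velocity relative to ground = (-2.487, 2.319) + (-0.636, 0.636) = (-3.123, 2.955) m/s.
Speed = |(-3.123, 2.955)| = 4.300 m/s.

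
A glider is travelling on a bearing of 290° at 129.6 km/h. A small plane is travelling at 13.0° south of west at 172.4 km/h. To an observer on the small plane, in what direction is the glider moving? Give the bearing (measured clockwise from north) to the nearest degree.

029°

Taking east as x and north as y: glider velocity = (-121.784, 44.326) km/h; small plane velocity = (-167.981, -38.782) km/h.
Velocity of glider relative to small plane = (-121.784, 44.326) − (-167.981, -38.782) = (46.197, 83.107) km/h.
Bearing = atan2(46.20, 83.11) = 29.07° clockwise from north.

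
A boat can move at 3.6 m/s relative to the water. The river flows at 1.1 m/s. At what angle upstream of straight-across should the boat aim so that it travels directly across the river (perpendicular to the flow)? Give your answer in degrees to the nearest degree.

18°

To cancel the current, the upstream component of the boat's velocity must equal the flow: 3.6 sin θ = 1.1.
sin θ = 1.1 / 3.6 = 0.3056.
θ = arcsin(0.3056) = 17.792°.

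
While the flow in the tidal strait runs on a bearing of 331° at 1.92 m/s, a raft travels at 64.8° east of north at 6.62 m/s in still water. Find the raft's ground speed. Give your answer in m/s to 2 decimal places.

6.77 m/s

Taking east as x and north as y: velocity relative to the water = (5.990, 2.819) m/s; the water relative to ground = (-0.931, 1.679) m/s.
Velocity relative to ground = (5.990, 2.819) + (-0.931, 1.679) = (5.059, 4.498) m/s.
Speed = |(5.059, 4.498)| = 6.769 m/s.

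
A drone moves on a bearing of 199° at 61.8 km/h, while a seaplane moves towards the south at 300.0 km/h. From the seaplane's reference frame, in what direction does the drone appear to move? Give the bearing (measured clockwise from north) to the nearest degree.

Taking east as x and north as y: drone velocity = (-20.120, -58.433) km/h; seaplane velocity = (0.000, -300.000) km/h.
Velocity of drone relative to seaplane = (-20.120, -58.433) − (0.000, -300.000) = (-20.120, 241.567) km/h.
Bearing = atan2(-20.12, 241.57) = 355.24° clockwise from north.

355°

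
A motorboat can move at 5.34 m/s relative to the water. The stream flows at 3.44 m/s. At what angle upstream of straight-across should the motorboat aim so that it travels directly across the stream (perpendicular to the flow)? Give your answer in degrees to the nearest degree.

40°

To cancel the current, the upstream component of the motorboat's velocity must equal the flow: 5.34 sin θ = 3.44.
sin θ = 3.44 / 5.34 = 0.6442.
θ = arcsin(0.6442) = 40.105°.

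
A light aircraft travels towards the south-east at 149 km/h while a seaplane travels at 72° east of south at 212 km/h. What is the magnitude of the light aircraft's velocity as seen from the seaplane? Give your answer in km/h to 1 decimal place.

104.2 km/h

Taking east as x and north as y: light aircraft velocity = (105.359, -105.359) km/h; seaplane velocity = (201.624, -65.512) km/h.
Velocity of light aircraft relative to seaplane = (105.359, -105.359) − (201.624, -65.512) = (-96.265, -39.847) km/h.
Magnitude = |(-96.265, -39.847)| = 104.186 km/h.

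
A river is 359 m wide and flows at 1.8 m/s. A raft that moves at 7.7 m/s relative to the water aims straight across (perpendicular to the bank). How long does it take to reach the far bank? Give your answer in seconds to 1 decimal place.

The component of the raft's velocity perpendicular to the bank is 7.7 m/s.
The current is parallel to the bank, so it does not affect the crossing time.
Time = 359 / 7.700 = 46.623 s.

46.6 s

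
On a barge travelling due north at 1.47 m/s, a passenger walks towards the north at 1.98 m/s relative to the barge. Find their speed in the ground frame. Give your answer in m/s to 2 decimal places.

Taking east as x and north as y: barge velocity = (0.000, 1.470) m/s; passenger velocity relative to barge = (0.000, 1.980) m/s.
Velocity relative to ground = (0.000, 1.470) + (0.000, 1.980) = (0.000, 3.450) m/s.
Speed = |(0.000, 3.450)| = 3.450 m/s.

3.45 m/s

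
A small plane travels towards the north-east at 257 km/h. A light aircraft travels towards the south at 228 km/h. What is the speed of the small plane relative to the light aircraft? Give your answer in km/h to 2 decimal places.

448.22 km/h

Taking east as x and north as y: small plane velocity = (181.726, 181.726) km/h; light aircraft velocity = (0.000, -228.000) km/h.
Velocity of small plane relative to light aircraft = (181.726, 181.726) − (0.000, -228.000) = (181.726, 409.726) km/h.
Magnitude = |(181.726, 409.726)| = 448.219 km/h.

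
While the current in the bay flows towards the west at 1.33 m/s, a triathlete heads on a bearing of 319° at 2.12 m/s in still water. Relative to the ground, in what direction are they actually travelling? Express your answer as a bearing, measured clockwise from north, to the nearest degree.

Taking east as x and north as y: velocity relative to the water = (-1.391, 1.600) m/s; the water relative to ground = (-1.330, 0.000) m/s.
Velocity relative to ground = (-1.391, 1.600) + (-1.330, 0.000) = (-2.721, 1.600) m/s.
Bearing = atan2(-2.72, 1.60) = 300.46° clockwise from north.

300°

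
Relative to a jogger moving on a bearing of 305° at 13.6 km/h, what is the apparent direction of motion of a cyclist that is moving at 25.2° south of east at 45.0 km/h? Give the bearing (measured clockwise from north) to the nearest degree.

Taking east as x and north as y: cyclist velocity = (40.717, -19.160) km/h; jogger velocity = (-11.140, 7.801) km/h.
Velocity of cyclist relative to jogger = (40.717, -19.160) − (-11.140, 7.801) = (51.858, -26.961) km/h.
Bearing = atan2(51.86, -26.96) = 117.47° clockwise from north.

117°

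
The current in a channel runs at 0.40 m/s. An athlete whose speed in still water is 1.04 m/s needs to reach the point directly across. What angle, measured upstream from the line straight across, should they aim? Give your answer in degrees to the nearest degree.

To cancel the current, the upstream component of the athlete's velocity must equal the flow: 1.04 sin θ = 0.40.
sin θ = 0.40 / 1.04 = 0.3846.
θ = arcsin(0.3846) = 22.620°.

23°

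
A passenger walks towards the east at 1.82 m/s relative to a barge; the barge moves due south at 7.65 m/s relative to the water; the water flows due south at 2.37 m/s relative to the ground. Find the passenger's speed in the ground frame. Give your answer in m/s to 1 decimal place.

10.2 m/s

In east/north components (m/s): passenger relative to barge = (1.820, 0.000); barge relative to water = (0.000, -7.650); water relative to ground = (0.000, -2.370).
Sum = (1.820, -10.020) m/s.
Speed = |(1.820, -10.020)| = 10.184 m/s.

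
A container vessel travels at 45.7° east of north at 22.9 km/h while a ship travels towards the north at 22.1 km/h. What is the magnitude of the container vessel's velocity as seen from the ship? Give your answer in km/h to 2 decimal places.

Taking east as x and north as y: container vessel velocity = (16.389, 15.994) km/h; ship velocity = (0.000, 22.100) km/h.
Velocity of container vessel relative to ship = (16.389, 15.994) − (0.000, 22.100) = (16.389, -6.106) km/h.
Magnitude = |(16.389, -6.106)| = 17.490 km/h.

17.49 km/h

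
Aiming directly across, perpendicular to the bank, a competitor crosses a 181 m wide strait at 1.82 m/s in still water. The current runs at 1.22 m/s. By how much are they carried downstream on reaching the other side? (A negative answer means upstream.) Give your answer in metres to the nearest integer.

Perpendicular speed = 1.820 m/s; crossing time = 181 / 1.820 = 99.451 s.
Net downstream speed = 1.220 m/s.
Drift = 1.220 × 99.451 = 121.330 m (downstream).

121 m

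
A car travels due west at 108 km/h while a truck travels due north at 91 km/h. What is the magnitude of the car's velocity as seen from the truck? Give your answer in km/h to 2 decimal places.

141.23 km/h

Taking east as x and north as y: car velocity = (-108.000, 0.000) km/h; truck velocity = (0.000, 91.000) km/h.
Velocity of car relative to truck = (-108.000, 0.000) − (0.000, 91.000) = (-108.000, -91.000) km/h.
Magnitude = |(-108.000, -91.000)| = 141.227 km/h.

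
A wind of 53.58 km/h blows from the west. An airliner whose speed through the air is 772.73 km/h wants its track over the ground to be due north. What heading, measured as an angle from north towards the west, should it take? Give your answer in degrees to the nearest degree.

4°

The wind pushes perpendicular to the desired track; the heading must have a component into the wind equal to 53.58 km/h: 772.73 sin θ = 53.58.
sin θ = 0.0693, so θ = 3.976°.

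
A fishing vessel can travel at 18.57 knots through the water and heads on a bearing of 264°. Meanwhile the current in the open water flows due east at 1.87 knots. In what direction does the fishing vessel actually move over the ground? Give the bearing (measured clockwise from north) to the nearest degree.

Taking east as x and north as y: velocity relative to the water = (-18.468, -1.941) knots; the water relative to ground = (1.870, 0.000) knots.
Velocity relative to ground = (-18.468, -1.941) + (1.870, 0.000) = (-16.598, -1.941) knots.
Bearing = atan2(-16.60, -1.94) = 263.33° clockwise from north.

263°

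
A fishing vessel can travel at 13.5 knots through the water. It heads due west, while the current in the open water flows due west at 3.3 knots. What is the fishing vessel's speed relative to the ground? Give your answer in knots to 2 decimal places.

16.80 knots

Taking east as x and north as y: velocity relative to the water = (-13.500, 0.000) knots; the water relative to ground = (-3.300, 0.000) knots.
Velocity relative to ground = (-13.500, 0.000) + (-3.300, 0.000) = (-16.800, 0.000) knots.
Speed = |(-16.800, 0.000)| = 16.800 knots.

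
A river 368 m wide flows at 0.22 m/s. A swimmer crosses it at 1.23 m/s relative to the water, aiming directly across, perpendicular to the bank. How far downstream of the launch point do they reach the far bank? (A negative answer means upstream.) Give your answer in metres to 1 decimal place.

Perpendicular speed = 1.230 m/s; crossing time = 368 / 1.230 = 299.187 s.
Net downstream speed = 0.220 m/s.
Drift = 0.220 × 299.187 = 65.821 m (downstream).

65.8 m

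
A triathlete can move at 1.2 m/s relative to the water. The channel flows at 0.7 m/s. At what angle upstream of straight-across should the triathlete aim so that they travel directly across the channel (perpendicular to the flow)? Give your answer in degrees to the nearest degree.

36°

To cancel the current, the upstream component of the triathlete's velocity must equal the flow: 1.2 sin θ = 0.7.
sin θ = 0.7 / 1.2 = 0.5833.
θ = arcsin(0.5833) = 35.685°.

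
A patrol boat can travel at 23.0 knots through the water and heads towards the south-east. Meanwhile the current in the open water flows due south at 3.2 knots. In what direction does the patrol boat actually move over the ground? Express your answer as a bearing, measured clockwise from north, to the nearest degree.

Taking east as x and north as y: velocity relative to the water = (16.263, -16.263) knots; the water relative to ground = (0.000, -3.200) knots.
Velocity relative to ground = (16.263, -16.263) + (0.000, -3.200) = (16.263, -19.463) knots.
Bearing = atan2(16.26, -19.46) = 140.12° clockwise from north.

140°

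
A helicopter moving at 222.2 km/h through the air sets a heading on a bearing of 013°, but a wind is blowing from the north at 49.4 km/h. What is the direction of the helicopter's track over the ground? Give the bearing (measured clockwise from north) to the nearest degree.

Taking east as x and north as y: velocity relative to the air = (49.984, 216.505) km/h; the air relative to ground = (0.000, -49.400) km/h.
Velocity relative to ground = (49.984, 216.505) + (0.000, -49.400) = (49.984, 167.105) km/h.
Bearing = atan2(49.98, 167.11) = 16.65° clockwise from north.

017°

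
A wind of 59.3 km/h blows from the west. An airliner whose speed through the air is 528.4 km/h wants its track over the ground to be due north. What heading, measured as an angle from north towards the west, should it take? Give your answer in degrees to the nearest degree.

6°

The wind pushes perpendicular to the desired track; the heading must have a component into the wind equal to 59.3 km/h: 528.4 sin θ = 59.3.
sin θ = 0.1122, so θ = 6.444°.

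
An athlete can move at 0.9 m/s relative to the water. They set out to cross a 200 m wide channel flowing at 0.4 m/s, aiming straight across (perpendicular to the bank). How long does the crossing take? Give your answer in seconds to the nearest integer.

The component of the athlete's velocity perpendicular to the bank is 0.9 m/s.
The flow acts along the bank and has no component across it.
Time = 200 / 0.900 = 222.222 s.

222 s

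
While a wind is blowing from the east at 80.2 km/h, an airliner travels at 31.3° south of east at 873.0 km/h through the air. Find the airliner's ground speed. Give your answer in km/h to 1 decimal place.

Taking east as x and north as y: velocity relative to the air = (745.943, -453.540) km/h; the air relative to ground = (-80.200, 0.000) km/h.
Velocity relative to ground = (745.943, -453.540) + (-80.200, 0.000) = (665.743, -453.540) km/h.
Speed = |(665.743, -453.540)| = 805.551 km/h.

805.6 km/h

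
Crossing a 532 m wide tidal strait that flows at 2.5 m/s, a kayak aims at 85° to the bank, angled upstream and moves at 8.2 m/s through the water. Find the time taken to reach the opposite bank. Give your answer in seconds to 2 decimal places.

65.13 s

The component of the kayak's velocity perpendicular to the bank is 8.2 × sin 85° = 8.169 m/s.
The current is parallel to the bank, so it does not affect the crossing time.
Time = 532 / 8.169 = 65.126 s.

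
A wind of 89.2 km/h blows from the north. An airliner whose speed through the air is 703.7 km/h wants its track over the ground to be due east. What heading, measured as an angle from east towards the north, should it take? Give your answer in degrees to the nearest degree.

The wind pushes perpendicular to the desired track; the heading must have a component into the wind equal to 89.2 km/h: 703.7 sin θ = 89.2.
sin θ = 0.1268, so θ = 7.282°.

7°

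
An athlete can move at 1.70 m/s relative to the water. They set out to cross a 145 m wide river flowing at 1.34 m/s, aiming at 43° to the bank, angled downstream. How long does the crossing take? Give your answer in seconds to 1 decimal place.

125.1 s

The component of the athlete's velocity perpendicular to the bank is 1.70 × sin 43° = 1.159 m/s.
The flow acts along the bank and has no component across it.
Time = 145 / 1.159 = 125.065 s.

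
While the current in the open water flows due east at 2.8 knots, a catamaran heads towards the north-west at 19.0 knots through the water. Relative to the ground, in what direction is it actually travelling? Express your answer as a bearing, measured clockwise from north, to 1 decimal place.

Taking east as x and north as y: velocity relative to the water = (-13.435, 13.435) knots; the water relative to ground = (2.800, 0.000) knots.
Velocity relative to ground = (-13.435, 13.435) + (2.800, 0.000) = (-10.635, 13.435) knots.
Bearing = atan2(-10.64, 13.44) = 321.64° clockwise from north.

321.6°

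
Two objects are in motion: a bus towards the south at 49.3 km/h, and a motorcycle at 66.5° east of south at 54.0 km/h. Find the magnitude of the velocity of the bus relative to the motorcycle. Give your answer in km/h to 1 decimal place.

56.8 km/h

Taking east as x and north as y: bus velocity = (0.000, -49.300) km/h; motorcycle velocity = (49.521, -21.532) km/h.
Velocity of bus relative to motorcycle = (0.000, -49.300) − (49.521, -21.532) = (-49.521, -27.768) km/h.
Magnitude = |(-49.521, -27.768)| = 56.775 km/h.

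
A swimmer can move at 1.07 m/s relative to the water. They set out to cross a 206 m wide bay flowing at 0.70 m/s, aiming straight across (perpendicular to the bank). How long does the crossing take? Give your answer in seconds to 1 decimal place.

192.5 s

The component of the swimmer's velocity perpendicular to the bank is 1.07 m/s.
Only the cross-stream component determines the crossing time; the current contributes nothing perpendicular to the bank.
Time = 206 / 1.070 = 192.523 s.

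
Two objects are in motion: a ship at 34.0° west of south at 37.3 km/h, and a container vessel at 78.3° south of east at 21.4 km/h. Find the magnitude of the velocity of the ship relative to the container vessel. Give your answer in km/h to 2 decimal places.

27.10 km/h

Taking east as x and north as y: ship velocity = (-20.858, -30.923) km/h; container vessel velocity = (4.340, -20.955) km/h.
Velocity of ship relative to container vessel = (-20.858, -30.923) − (4.340, -20.955) = (-25.198, -9.968) km/h.
Magnitude = |(-25.198, -9.968)| = 27.097 km/h.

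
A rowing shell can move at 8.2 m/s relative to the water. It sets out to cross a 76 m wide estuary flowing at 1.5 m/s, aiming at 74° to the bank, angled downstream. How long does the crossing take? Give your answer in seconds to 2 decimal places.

9.64 s

The component of the rowing shell's velocity perpendicular to the bank is 8.2 × sin 74° = 7.882 m/s.
The flow acts along the bank and has no component across it.
Time = 76 / 7.882 = 9.642 s.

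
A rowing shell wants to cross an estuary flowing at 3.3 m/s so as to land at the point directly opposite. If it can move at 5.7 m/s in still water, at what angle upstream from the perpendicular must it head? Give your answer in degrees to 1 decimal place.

To cancel the current, the upstream component of the rowing shell's velocity must equal the flow: 5.7 sin θ = 3.3.
sin θ = 3.3 / 5.7 = 0.5789.
θ = arcsin(0.5789) = 35.377°.

35.4°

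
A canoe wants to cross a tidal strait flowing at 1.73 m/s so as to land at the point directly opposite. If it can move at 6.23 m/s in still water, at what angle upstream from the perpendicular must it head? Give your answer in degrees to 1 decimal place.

To cancel the current, the upstream component of the canoe's velocity must equal the flow: 6.23 sin θ = 1.73.
sin θ = 1.73 / 6.23 = 0.2777.
θ = arcsin(0.2777) = 16.122°.

16.1°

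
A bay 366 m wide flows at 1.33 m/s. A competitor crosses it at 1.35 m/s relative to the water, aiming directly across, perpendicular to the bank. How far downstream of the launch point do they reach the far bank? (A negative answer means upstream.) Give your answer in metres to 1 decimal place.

360.6 m

Perpendicular speed = 1.350 m/s; crossing time = 366 / 1.350 = 271.111 s.
Net downstream speed = 1.330 m/s.
Drift = 1.330 × 271.111 = 360.578 m (downstream).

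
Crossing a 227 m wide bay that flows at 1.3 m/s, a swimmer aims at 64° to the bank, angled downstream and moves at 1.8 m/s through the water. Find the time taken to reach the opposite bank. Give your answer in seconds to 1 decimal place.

The component of the swimmer's velocity perpendicular to the bank is 1.8 × sin 64° = 1.618 m/s.
Only the cross-stream component determines the crossing time; the current contributes nothing perpendicular to the bank.
Time = 227 / 1.618 = 140.311 s.

140.3 s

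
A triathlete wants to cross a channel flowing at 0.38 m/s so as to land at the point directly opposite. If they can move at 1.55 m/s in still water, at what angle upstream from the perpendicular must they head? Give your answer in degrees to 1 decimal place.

To cancel the current, the upstream component of the triathlete's velocity must equal the flow: 1.55 sin θ = 0.38.
sin θ = 0.38 / 1.55 = 0.2452.
θ = arcsin(0.2452) = 14.191°.

14.2°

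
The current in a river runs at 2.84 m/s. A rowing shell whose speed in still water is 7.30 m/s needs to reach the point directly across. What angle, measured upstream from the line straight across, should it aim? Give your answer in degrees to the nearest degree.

23°

To cancel the current, the upstream component of the rowing shell's velocity must equal the flow: 7.30 sin θ = 2.84.
sin θ = 2.84 / 7.30 = 0.3890.
θ = arcsin(0.3890) = 22.895°.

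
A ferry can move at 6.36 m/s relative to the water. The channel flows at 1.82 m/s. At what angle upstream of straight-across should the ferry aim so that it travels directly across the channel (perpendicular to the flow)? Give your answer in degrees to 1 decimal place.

To cancel the current, the upstream component of the ferry's velocity must equal the flow: 6.36 sin θ = 1.82.
sin θ = 1.82 / 6.36 = 0.2862.
θ = arcsin(0.2862) = 16.628°.

16.6°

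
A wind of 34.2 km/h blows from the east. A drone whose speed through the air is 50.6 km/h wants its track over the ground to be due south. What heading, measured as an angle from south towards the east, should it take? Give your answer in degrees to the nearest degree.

43°

The wind pushes perpendicular to the desired track; the heading must have a component into the wind equal to 34.2 km/h: 50.6 sin θ = 34.2.
sin θ = 0.6759, so θ = 42.523°.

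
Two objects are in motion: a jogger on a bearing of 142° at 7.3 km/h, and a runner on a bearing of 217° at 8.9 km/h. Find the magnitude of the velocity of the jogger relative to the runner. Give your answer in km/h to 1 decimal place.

Taking east as x and north as y: jogger velocity = (4.494, -5.752) km/h; runner velocity = (-5.356, -7.108) km/h.
Velocity of jogger relative to runner = (4.494, -5.752) − (-5.356, -7.108) = (9.850, 1.355) km/h.
Magnitude = |(9.850, 1.355)| = 9.943 km/h.

9.9 km/h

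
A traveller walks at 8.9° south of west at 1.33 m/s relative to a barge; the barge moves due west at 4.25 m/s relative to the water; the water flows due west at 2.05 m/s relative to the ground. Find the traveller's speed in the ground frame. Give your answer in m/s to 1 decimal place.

7.6 m/s

In east/north components (m/s): traveller relative to barge = (-1.314, -0.206); barge relative to water = (-4.250, 0.000); water relative to ground = (-2.050, 0.000).
Sum = (-7.614, -0.206) m/s.
Speed = |(-7.614, -0.206)| = 7.617 m/s.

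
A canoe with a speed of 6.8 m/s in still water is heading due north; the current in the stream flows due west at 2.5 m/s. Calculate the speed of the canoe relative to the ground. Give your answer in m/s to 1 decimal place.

Taking east as x and north as y: velocity relative to the water = (0.000, 6.800) m/s; the water relative to ground = (-2.500, 0.000) m/s.
Velocity relative to ground = (0.000, 6.800) + (-2.500, 0.000) = (-2.500, 6.800) m/s.
Speed = |(-2.500, 6.800)| = 7.245 m/s.

7.2 m/s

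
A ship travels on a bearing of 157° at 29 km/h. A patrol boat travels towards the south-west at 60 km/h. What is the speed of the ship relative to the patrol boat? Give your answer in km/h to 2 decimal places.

56.01 km/h

Taking east as x and north as y: ship velocity = (11.331, -26.695) km/h; patrol boat velocity = (-42.426, -42.426) km/h.
Velocity of ship relative to patrol boat = (11.331, -26.695) − (-42.426, -42.426) = (53.758, 15.732) km/h.
Magnitude = |(53.758, 15.732)| = 56.012 km/h.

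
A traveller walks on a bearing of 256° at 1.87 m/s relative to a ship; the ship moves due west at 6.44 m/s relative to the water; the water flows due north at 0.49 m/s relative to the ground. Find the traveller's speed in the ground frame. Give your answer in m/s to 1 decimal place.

In east/north components (m/s): traveller relative to ship = (-1.814, -0.452); ship relative to water = (-6.440, 0.000); water relative to ground = (0.000, 0.490).
Sum = (-8.254, 0.038) m/s.
Speed = |(-8.254, 0.038)| = 8.255 m/s.

8.3 m/s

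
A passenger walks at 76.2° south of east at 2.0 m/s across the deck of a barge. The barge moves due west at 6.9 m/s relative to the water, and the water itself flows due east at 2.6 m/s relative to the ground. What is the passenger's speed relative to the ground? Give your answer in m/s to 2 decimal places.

4.29 m/s

In east/north components (m/s): passenger relative to barge = (0.477, -1.942); barge relative to water = (-6.900, 0.000); water relative to ground = (2.600, 0.000).
Sum = (-3.823, -1.942) m/s.
Speed = |(-3.823, -1.942)| = 4.288 m/s.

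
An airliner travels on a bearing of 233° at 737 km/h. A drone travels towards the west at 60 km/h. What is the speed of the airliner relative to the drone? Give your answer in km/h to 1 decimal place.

690.0 km/h

Taking east as x and north as y: airliner velocity = (-588.594, -443.538) km/h; drone velocity = (-60.000, 0.000) km/h.
Velocity of airliner relative to drone = (-588.594, -443.538) − (-60.000, 0.000) = (-528.594, -443.538) km/h.
Magnitude = |(-528.594, -443.538)| = 690.027 km/h.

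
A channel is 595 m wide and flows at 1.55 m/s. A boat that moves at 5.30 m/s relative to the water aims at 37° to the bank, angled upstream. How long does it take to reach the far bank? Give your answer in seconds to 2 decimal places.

The component of the boat's velocity perpendicular to the bank is 5.30 × sin 37° = 3.190 m/s.
The current is parallel to the bank, so it does not affect the crossing time.
Time = 595 / 3.190 = 186.543 s.

186.54 s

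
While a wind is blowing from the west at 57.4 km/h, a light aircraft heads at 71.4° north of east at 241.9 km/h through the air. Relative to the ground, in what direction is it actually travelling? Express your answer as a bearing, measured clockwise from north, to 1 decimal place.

Taking east as x and north as y: velocity relative to the air = (77.156, 229.265) km/h; the air relative to ground = (57.400, 0.000) km/h.
Velocity relative to ground = (77.156, 229.265) + (57.400, 0.000) = (134.556, 229.265) km/h.
Bearing = atan2(134.56, 229.27) = 30.41° clockwise from north.

030.4°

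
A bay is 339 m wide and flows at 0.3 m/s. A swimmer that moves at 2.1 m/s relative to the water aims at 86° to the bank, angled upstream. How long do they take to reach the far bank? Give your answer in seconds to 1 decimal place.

161.8 s

The component of the swimmer's velocity perpendicular to the bank is 2.1 × sin 86° = 2.095 m/s.
The flow acts along the bank and has no component across it.
Time = 339 / 2.095 = 161.823 s.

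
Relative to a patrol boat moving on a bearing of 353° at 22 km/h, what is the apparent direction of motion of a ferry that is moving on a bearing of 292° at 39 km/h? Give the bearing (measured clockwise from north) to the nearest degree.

Taking east as x and north as y: ferry velocity = (-36.160, 14.610) km/h; patrol boat velocity = (-2.681, 21.836) km/h.
Velocity of ferry relative to patrol boat = (-36.160, 14.610) − (-2.681, 21.836) = (-33.479, -7.226) km/h.
Bearing = atan2(-33.48, -7.23) = 257.82° clockwise from north.

258°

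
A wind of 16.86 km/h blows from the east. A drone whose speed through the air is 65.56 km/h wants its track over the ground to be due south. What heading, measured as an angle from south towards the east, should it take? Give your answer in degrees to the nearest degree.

The wind pushes perpendicular to the desired track; the heading must have a component into the wind equal to 16.86 km/h: 65.56 sin θ = 16.86.
sin θ = 0.2572, so θ = 14.902°.

15°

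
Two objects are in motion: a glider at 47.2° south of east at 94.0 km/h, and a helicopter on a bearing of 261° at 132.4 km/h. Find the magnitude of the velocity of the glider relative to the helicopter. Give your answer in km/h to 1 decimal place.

Taking east as x and north as y: glider velocity = (63.867, -68.971) km/h; helicopter velocity = (-130.770, -20.712) km/h.
Velocity of glider relative to helicopter = (63.867, -68.971) − (-130.770, -20.712) = (194.637, -48.259) km/h.
Magnitude = |(194.637, -48.259)| = 200.531 km/h.

200.5 km/h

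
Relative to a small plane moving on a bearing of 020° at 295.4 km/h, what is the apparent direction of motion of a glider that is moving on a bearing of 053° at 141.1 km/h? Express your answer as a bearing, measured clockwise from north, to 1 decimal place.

176.5°

Taking east as x and north as y: glider velocity = (112.687, 84.916) km/h; small plane velocity = (101.033, 277.585) km/h.
Velocity of glider relative to small plane = (112.687, 84.916) − (101.033, 277.585) = (11.655, -192.669) km/h.
Bearing = atan2(11.65, -192.67) = 176.54° clockwise from north.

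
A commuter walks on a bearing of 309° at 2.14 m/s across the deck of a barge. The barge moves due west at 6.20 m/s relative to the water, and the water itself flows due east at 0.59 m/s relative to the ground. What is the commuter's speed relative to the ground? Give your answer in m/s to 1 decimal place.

In east/north components (m/s): commuter relative to barge = (-1.663, 1.347); barge relative to water = (-6.200, 0.000); water relative to ground = (0.590, 0.000).
Sum = (-7.273, 1.347) m/s.
Speed = |(-7.273, 1.347)| = 7.397 m/s.

7.4 m/s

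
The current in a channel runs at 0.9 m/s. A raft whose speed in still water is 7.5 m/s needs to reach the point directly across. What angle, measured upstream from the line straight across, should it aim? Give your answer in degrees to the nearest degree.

To cancel the current, the upstream component of the raft's velocity must equal the flow: 7.5 sin θ = 0.9.
sin θ = 0.9 / 7.5 = 0.1200.
θ = arcsin(0.1200) = 6.892°.

7°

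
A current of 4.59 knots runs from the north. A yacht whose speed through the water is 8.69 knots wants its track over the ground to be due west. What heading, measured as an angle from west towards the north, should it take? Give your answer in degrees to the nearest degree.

32°

The current pushes perpendicular to the desired track; the heading must have a component into the current equal to 4.59 knots: 8.69 sin θ = 4.59.
sin θ = 0.5282, so θ = 31.883°.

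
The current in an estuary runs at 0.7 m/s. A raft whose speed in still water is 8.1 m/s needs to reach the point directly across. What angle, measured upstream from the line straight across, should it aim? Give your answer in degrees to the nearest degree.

To cancel the current, the upstream component of the raft's velocity must equal the flow: 8.1 sin θ = 0.7.
sin θ = 0.7 / 8.1 = 0.0864.
θ = arcsin(0.0864) = 4.958°.

5°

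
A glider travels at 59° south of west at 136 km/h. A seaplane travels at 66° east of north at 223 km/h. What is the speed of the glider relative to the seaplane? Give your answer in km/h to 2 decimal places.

343.38 km/h

Taking east as x and north as y: glider velocity = (-70.045, -116.575) km/h; seaplane velocity = (203.721, 90.702) km/h.
Velocity of glider relative to seaplane = (-70.045, -116.575) − (203.721, 90.702) = (-273.766, -207.277) km/h.
Magnitude = |(-273.766, -207.277)| = 343.382 km/h.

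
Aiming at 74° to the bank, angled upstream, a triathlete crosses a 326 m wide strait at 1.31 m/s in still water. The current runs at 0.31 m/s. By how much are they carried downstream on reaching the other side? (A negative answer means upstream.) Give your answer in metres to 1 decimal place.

-13.2 m

Perpendicular speed = 1.259 m/s; crossing time = 326 / 1.259 = 258.884 s.
Net downstream speed = -0.051 m/s.
Drift = -0.051 × 258.884 = -13.225 m (upstream).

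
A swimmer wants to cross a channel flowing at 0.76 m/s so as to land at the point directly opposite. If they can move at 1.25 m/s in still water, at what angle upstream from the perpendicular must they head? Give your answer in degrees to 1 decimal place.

To cancel the current, the upstream component of the swimmer's velocity must equal the flow: 1.25 sin θ = 0.76.
sin θ = 0.76 / 1.25 = 0.6080.
θ = arcsin(0.6080) = 37.445°.

37.4°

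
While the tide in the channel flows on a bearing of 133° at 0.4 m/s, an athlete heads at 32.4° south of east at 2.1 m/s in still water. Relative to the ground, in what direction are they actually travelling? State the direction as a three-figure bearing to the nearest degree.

Taking east as x and north as y: velocity relative to the water = (1.773, -1.125) m/s; the water relative to ground = (0.293, -0.273) m/s.
Velocity relative to ground = (1.773, -1.125) + (0.293, -0.273) = (2.066, -1.398) m/s.
Bearing = atan2(2.07, -1.40) = 124.09° clockwise from north.

124°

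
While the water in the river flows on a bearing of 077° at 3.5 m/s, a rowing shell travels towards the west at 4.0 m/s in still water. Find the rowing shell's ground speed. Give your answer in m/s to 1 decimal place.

1.0 m/s

Taking east as x and north as y: velocity relative to the water = (-4.000, 0.000) m/s; the water relative to ground = (3.410, 0.787) m/s.
Velocity relative to ground = (-4.000, 0.000) + (3.410, 0.787) = (-0.590, 0.787) m/s.
Speed = |(-0.590, 0.787)| = 0.984 m/s.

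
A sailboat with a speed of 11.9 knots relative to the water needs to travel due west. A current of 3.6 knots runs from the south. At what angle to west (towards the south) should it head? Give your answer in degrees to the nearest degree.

The current pushes perpendicular to the desired track; the heading must have a component into the current equal to 3.6 knots: 11.9 sin θ = 3.6.
sin θ = 0.3025, so θ = 17.609°.

18°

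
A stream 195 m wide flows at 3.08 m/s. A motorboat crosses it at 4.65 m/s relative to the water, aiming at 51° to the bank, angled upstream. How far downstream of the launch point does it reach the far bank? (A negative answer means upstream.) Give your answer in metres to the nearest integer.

8 m

Perpendicular speed = 3.614 m/s; crossing time = 195 / 3.614 = 53.961 s.
Net downstream speed = 0.154 m/s.
Drift = 0.154 × 53.961 = 8.292 m (downstream).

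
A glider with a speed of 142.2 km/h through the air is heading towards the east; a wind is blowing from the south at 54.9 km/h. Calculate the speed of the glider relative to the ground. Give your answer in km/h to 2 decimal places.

152.43 km/h

Taking east as x and north as y: velocity relative to the air = (142.200, 0.000) km/h; the air relative to ground = (0.000, 54.900) km/h.
Velocity relative to ground = (142.200, 0.000) + (0.000, 54.900) = (142.200, 54.900) km/h.
Speed = |(142.200, 54.900)| = 152.430 km/h.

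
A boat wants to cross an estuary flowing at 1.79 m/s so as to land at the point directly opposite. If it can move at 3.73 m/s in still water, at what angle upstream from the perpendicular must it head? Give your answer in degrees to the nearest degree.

29°

To cancel the current, the upstream component of the boat's velocity must equal the flow: 3.73 sin θ = 1.79.
sin θ = 1.79 / 3.73 = 0.4799.
θ = arcsin(0.4799) = 28.678°.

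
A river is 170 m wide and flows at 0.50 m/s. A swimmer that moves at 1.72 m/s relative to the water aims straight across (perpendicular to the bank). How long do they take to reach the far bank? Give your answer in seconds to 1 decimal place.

The component of the swimmer's velocity perpendicular to the bank is 1.72 m/s.
The flow acts along the bank and has no component across it.
Time = 170 / 1.720 = 98.837 s.

98.8 s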